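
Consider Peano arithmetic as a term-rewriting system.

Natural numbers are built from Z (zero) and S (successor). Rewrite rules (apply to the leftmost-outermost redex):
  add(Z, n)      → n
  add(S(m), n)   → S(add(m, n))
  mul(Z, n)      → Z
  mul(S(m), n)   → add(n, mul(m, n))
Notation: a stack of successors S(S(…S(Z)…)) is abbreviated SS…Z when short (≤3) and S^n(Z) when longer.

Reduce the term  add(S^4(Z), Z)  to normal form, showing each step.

  start: add(S^4(Z), Z)
  step 1: S(add(SSSZ, Z))
  step 2: S(S(add(SSZ, Z)))
  step 3: S(S(S(add(SZ, Z))))
  step 4: S(S(S(S(add(Z, Z)))))
  step 5: S^4(Z)

Answer: normal form = S^4(Z)  (in 5 steps)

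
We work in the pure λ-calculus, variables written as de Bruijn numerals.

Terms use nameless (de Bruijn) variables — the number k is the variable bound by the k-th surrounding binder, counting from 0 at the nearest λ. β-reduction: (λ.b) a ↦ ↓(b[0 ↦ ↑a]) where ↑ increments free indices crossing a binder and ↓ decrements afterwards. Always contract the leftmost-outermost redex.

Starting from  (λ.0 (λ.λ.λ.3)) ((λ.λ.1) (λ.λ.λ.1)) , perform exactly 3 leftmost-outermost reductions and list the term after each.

  start: (λ.0 (λ.λ.λ.3)) ((λ.λ.1) (λ.λ.λ.1))
  step 1: (λ.λ.1) (λ.λ.λ.1) (λ.λ.λ.(λ.λ.1) (λ.λ.λ.1))
  step 2: (λ.λ.λ.λ.1) (λ.λ.λ.(λ.λ.1) (λ.λ.λ.1))
  step 3: λ.λ.λ.1

Answer: after 3 steps: λ.λ.λ.1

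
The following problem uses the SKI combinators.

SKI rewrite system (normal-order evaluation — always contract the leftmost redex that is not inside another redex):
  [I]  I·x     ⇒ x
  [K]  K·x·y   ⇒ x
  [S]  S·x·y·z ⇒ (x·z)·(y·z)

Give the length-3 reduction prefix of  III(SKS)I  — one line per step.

  start: III(SKS)I
  [1] II(SKS)I
  [2] I(SKS)I
  [3] SKSI

Answer: after 3 steps: SKSI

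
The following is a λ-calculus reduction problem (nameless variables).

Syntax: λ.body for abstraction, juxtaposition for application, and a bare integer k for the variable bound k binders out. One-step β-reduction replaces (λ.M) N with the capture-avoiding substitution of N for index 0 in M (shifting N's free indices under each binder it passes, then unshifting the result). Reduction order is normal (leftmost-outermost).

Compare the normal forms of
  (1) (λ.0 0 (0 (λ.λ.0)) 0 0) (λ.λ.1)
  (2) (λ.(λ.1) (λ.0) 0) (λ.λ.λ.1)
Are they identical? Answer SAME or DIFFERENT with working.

Answer: SAME — A ⇓ λ.λ.1, B ⇓ λ.λ.1

Reduction:
Term A:
  start: (λ.0 0 (0 (λ.λ.0)) 0 0) (λ.λ.1)
  step 1: (λ.λ.1) (λ.λ.1) ((λ.λ.1) (λ.λ.0)) (λ.λ.1) (λ.λ.1)
  step 2: (λ.λ.λ.1) ((λ.λ.1) (λ.λ.0)) (λ.λ.1) (λ.λ.1)
  step 3: (λ.λ.1) (λ.λ.1) (λ.λ.1)
  step 4: (λ.λ.λ.1) (λ.λ.1)
  step 5: λ.λ.1

Term B:
  start: (λ.(λ.1) (λ.0) 0) (λ.λ.λ.1)
  step 1: (λ.λ.λ.λ.1) (λ.0) (λ.λ.λ.1)
  step 2: (λ.λ.λ.1) (λ.λ.λ.1)
  step 3: λ.λ.1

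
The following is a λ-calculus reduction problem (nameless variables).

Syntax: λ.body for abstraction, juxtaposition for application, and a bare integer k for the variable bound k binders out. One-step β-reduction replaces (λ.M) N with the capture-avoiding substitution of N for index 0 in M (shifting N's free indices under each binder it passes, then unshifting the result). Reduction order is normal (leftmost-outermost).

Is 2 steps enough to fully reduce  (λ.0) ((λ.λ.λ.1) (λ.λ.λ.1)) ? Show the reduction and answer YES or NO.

Answer: YES — reaches normal form λ.λ.1 in 2 ≤ 2 steps

Derivation:
  start: (λ.0) ((λ.λ.λ.1) (λ.λ.λ.1))
  →1  (λ.λ.λ.1) (λ.λ.λ.1)
  →2  λ.λ.1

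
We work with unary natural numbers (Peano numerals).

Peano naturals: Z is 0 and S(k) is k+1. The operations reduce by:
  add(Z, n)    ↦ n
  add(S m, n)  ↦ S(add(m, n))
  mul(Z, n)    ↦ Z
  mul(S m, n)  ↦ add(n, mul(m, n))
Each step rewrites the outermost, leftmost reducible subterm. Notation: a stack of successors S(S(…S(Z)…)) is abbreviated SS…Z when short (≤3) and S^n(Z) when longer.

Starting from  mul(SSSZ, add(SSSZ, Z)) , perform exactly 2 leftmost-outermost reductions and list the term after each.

  start: mul(SSSZ, add(SSSZ, Z))
  step 1: add(add(SSSZ, Z), mul(SSZ, add(SSSZ, Z)))
  step 2: add(S(add(SSZ, Z)), mul(SSZ, add(SSSZ, Z)))

Answer: after 2 steps: add(S(add(SSZ, Z)), mul(SSZ, add(SSSZ, Z)))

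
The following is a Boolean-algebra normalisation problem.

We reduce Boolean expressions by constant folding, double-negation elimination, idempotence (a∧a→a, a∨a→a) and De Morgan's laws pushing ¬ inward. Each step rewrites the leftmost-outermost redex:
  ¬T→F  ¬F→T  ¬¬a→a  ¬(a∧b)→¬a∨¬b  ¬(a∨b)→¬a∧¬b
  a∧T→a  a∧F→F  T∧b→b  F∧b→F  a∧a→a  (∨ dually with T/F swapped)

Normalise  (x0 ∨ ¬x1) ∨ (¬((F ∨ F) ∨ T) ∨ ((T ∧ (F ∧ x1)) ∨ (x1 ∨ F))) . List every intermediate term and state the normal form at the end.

  start: (x0 ∨ ¬x1) ∨ (¬((F ∨ F) ∨ T) ∨ ((T ∧ (F ∧ x1)) ∨ (x1 ∨ F)))
  →1  (x0 ∨ ¬x1) ∨ ((¬(F ∨ F) ∧ ¬T) ∨ ((T ∧ (F ∧ x1)) ∨ (x1 ∨ F)))
  →2  (x0 ∨ ¬x1) ∨ (((¬F ∧ ¬F) ∧ ¬T) ∨ ((T ∧ (F ∧ x1)) ∨ (x1 ∨ F)))
  →3  (x0 ∨ ¬x1) ∨ ((¬F ∧ ¬T) ∨ ((T ∧ (F ∧ x1)) ∨ (x1 ∨ F)))
  →4  (x0 ∨ ¬x1) ∨ ((T ∧ ¬T) ∨ ((T ∧ (F ∧ x1)) ∨ (x1 ∨ F)))
  →5  (x0 ∨ ¬x1) ∨ (¬T ∨ ((T ∧ (F ∧ x1)) ∨ (x1 ∨ F)))
  →6  (x0 ∨ ¬x1) ∨ (F ∨ ((T ∧ (F ∧ x1)) ∨ (x1 ∨ F)))
  →7  (x0 ∨ ¬x1) ∨ ((T ∧ (F ∧ x1)) ∨ (x1 ∨ F))
  →8  (x0 ∨ ¬x1) ∨ ((F ∧ x1) ∨ (x1 ∨ F))
  →9  (x0 ∨ ¬x1) ∨ (F ∨ (x1 ∨ F))
  →10  (x0 ∨ ¬x1) ∨ (x1 ∨ F)
  →11  (x0 ∨ ¬x1) ∨ x1

Answer: normal form = (x0 ∨ ¬x1) ∨ x1  (in 11 steps)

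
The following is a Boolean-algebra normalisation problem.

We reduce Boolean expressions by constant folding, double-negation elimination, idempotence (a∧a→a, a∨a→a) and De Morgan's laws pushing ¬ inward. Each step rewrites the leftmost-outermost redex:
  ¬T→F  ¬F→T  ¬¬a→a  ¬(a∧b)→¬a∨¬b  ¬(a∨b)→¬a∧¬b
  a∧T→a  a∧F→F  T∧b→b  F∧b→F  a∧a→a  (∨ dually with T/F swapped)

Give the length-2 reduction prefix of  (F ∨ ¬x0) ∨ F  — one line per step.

Answer: after 2 steps: ¬x0

Reduction:
  start: (F ∨ ¬x0) ∨ F
  →1  F ∨ ¬x0
  →2  ¬x0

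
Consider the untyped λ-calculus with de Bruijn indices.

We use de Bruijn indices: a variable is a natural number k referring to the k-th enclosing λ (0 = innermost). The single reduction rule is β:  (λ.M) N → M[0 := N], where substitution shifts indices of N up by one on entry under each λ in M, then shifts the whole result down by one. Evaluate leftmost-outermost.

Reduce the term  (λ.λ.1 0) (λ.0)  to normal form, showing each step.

  start: (λ.λ.1 0) (λ.0)
  step 1: λ.(λ.0) 0
  step 2: λ.0

Answer: normal form = λ.0  (in 2 steps)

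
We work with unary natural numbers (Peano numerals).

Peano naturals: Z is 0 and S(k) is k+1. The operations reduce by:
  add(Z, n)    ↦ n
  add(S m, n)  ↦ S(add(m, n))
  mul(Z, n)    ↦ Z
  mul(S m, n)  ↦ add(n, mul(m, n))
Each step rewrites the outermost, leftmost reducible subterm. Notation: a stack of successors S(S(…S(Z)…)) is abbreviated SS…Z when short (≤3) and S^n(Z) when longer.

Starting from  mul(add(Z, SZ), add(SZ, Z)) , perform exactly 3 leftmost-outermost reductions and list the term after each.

  start: mul(add(Z, SZ), add(SZ, Z))
  step 1: mul(SZ, add(SZ, Z))
  step 2: add(add(SZ, Z), mul(Z, add(SZ, Z)))
  step 3: add(S(add(Z, Z)), mul(Z, add(SZ, Z)))

Answer: after 3 steps: add(S(add(Z, Z)), mul(Z, add(SZ, Z)))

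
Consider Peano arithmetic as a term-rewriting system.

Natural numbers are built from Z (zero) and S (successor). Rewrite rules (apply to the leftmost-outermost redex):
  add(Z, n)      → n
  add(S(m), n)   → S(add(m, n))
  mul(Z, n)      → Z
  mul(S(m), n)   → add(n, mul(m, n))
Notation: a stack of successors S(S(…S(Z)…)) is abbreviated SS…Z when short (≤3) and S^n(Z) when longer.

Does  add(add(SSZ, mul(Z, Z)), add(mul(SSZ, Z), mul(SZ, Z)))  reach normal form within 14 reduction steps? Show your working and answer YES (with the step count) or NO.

  start: add(add(SSZ, mul(Z, Z)), add(mul(SSZ, Z), mul(SZ, Z)))
  [1] add(S(add(SZ, mul(Z, Z))), add(mul(SSZ, Z), mul(SZ, Z)))
  [2] S(add(add(SZ, mul(Z, Z)), add(mul(SSZ, Z), mul(SZ, Z))))
  [3] S(add(S(add(Z, mul(Z, Z))), add(mul(SSZ, Z), mul(SZ, Z))))
  [4] S(S(add(add(Z, mul(Z, Z)), add(mul(SSZ, Z), mul(SZ, Z)))))
  [5] S(S(add(mul(Z, Z), add(mul(SSZ, Z), mul(SZ, Z)))))
  [6] S(S(add(Z, add(mul(SSZ, Z), mul(SZ, Z)))))
  [7] S(S(add(mul(SSZ, Z), mul(SZ, Z))))
  [8] S(S(add(add(Z, mul(SZ, Z)), mul(SZ, Z))))
  [9] S(S(add(mul(SZ, Z), mul(SZ, Z))))
  [10] S(S(add(add(Z, mul(Z, Z)), mul(SZ, Z))))
  [11] S(S(add(mul(Z, Z), mul(SZ, Z))))
  [12] S(S(add(Z, mul(SZ, Z))))
  [13] S(S(mul(SZ, Z)))
  [14] S(S(add(Z, mul(Z, Z))))

Answer: NO — after 14 steps the term is S(S(add(Z, mul(Z, Z)))), not yet normal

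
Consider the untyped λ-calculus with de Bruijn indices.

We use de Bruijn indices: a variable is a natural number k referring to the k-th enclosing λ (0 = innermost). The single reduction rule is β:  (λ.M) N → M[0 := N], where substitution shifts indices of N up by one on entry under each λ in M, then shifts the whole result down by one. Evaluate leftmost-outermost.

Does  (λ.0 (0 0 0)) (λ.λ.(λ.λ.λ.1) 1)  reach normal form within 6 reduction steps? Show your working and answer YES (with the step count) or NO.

Answer: YES — reaches normal form λ.λ.λ.1 in 3 ≤ 6 steps

Reduction:
  start: (λ.0 (0 0 0)) (λ.λ.(λ.λ.λ.1) 1)
  [1] (λ.λ.(λ.λ.λ.1) 1) ((λ.λ.(λ.λ.λ.1) 1) (λ.λ.(λ.λ.λ.1) 1) (λ.λ.(λ.λ.λ.1) 1))
  [2] λ.(λ.λ.λ.1) ((λ.λ.(λ.λ.λ.1) 1) (λ.λ.(λ.λ.λ.1) 1) (λ.λ.(λ.λ.λ.1) 1))
  [3] λ.λ.λ.1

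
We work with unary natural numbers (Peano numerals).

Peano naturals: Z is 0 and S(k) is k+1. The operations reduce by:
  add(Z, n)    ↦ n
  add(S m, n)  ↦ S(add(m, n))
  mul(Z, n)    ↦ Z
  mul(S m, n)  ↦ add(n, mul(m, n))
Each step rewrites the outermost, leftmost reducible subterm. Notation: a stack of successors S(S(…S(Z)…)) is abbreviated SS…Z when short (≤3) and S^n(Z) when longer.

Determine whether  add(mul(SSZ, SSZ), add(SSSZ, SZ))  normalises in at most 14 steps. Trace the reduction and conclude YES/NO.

Answer: NO — after 14 steps the term is S(S(S(S(add(SSSZ, SZ))))), not yet normal

Reduction:
  start: add(mul(SSZ, SSZ), add(SSSZ, SZ))
  →1  add(add(SSZ, mul(SZ, SSZ)), add(SSSZ, SZ))
  →2  add(S(add(SZ, mul(SZ, SSZ))), add(SSSZ, SZ))
  →3  S(add(add(SZ, mul(SZ, SSZ)), add(SSSZ, SZ)))
  →4  S(add(S(add(Z, mul(SZ, SSZ))), add(SSSZ, SZ)))
  →5  S(S(add(add(Z, mul(SZ, SSZ)), add(SSSZ, SZ))))
  →6  S(S(add(mul(SZ, SSZ), add(SSSZ, SZ))))
  →7  S(S(add(add(SSZ, mul(Z, SSZ)), add(SSSZ, SZ))))
  →8  S(S(add(S(add(SZ, mul(Z, SSZ))), add(SSSZ, SZ))))
  →9  S(S(S(add(add(SZ, mul(Z, SSZ)), add(SSSZ, SZ)))))
  →10  S(S(S(add(S(add(Z, mul(Z, SSZ))), add(SSSZ, SZ)))))
  →11  S(S(S(S(add(add(Z, mul(Z, SSZ)), add(SSSZ, SZ))))))
  →12  S(S(S(S(add(mul(Z, SSZ), add(SSSZ, SZ))))))
  →13  S(S(S(S(add(Z, add(SSSZ, SZ))))))
  →14  S(S(S(S(add(SSSZ, SZ)))))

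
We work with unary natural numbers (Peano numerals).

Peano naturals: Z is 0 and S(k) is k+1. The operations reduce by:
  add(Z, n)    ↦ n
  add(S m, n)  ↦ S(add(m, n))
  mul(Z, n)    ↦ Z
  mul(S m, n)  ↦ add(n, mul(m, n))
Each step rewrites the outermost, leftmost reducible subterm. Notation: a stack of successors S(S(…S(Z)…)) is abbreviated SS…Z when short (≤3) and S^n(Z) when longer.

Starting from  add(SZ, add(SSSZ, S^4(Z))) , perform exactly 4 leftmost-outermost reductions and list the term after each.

  start: add(SZ, add(SSSZ, S^4(Z)))
  →1  S(add(Z, add(SSSZ, S^4(Z))))
  →2  S(add(SSSZ, S^4(Z)))
  →3  S(S(add(SSZ, S^4(Z))))
  →4  S(S(S(add(SZ, S^4(Z)))))

Answer: after 4 steps: S(S(S(add(SZ, S^4(Z)))))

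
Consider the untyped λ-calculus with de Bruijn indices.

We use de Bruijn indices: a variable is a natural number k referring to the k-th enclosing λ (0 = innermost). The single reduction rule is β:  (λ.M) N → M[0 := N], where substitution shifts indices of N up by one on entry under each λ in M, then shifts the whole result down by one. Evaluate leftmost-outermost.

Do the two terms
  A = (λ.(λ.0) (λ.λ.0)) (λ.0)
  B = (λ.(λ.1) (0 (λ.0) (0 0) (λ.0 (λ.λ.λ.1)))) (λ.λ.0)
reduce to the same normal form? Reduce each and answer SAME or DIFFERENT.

Term A:
  start: (λ.(λ.0) (λ.λ.0)) (λ.0)
  →1  (λ.0) (λ.λ.0)
  →2  λ.λ.0

Term B:
  start: (λ.(λ.1) (0 (λ.0) (0 0) (λ.0 (λ.λ.λ.1)))) (λ.λ.0)
  →1  (λ.λ.λ.0) ((λ.λ.0) (λ.0) ((λ.λ.0) (λ.λ.0)) (λ.0 (λ.λ.λ.1)))
  →2  λ.λ.0

Answer: SAME — A ⇓ λ.λ.0, B ⇓ λ.λ.0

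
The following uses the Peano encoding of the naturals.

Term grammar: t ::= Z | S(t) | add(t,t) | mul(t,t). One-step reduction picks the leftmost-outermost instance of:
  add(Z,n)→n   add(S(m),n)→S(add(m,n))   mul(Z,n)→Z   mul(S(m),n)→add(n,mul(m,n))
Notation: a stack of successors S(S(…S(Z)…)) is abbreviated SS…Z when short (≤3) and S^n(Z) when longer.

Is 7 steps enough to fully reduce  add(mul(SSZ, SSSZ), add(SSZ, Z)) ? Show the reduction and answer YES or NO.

Answer: NO — after 7 steps the term is S(S(S(add(add(Z, mul(SZ, SSSZ)), add(SSZ, Z))))), not yet normal

Reduction:
  start: add(mul(SSZ, SSSZ), add(SSZ, Z))
  →1  add(add(SSSZ, mul(SZ, SSSZ)), add(SSZ, Z))
  →2  add(S(add(SSZ, mul(SZ, SSSZ))), add(SSZ, Z))
  →3  S(add(add(SSZ, mul(SZ, SSSZ)), add(SSZ, Z)))
  →4  S(add(S(add(SZ, mul(SZ, SSSZ))), add(SSZ, Z)))
  →5  S(S(add(add(SZ, mul(SZ, SSSZ)), add(SSZ, Z))))
  →6  S(S(add(S(add(Z, mul(SZ, SSSZ))), add(SSZ, Z))))
  →7  S(S(S(add(add(Z, mul(SZ, SSSZ)), add(SSZ, Z)))))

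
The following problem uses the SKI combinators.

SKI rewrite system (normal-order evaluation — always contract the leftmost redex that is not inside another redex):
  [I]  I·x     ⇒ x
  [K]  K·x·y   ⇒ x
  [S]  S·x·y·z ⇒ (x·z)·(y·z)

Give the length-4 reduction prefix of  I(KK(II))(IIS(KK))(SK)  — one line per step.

  start: I(KK(II))(IIS(KK))(SK)
  →1  KK(II)(IIS(KK))(SK)
  →2  K(IIS(KK))(SK)
  →3  IIS(KK)
  →4  IS(KK)

Answer: after 4 steps: IS(KK)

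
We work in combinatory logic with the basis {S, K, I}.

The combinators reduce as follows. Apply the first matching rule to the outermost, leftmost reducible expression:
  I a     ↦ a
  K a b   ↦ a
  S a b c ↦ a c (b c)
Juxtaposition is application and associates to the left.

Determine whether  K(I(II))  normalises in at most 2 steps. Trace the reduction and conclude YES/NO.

Answer: YES — reaches normal form KI in 2 ≤ 2 steps

Derivation:
  start: K(I(II))
  step 1: K(II)
  step 2: KI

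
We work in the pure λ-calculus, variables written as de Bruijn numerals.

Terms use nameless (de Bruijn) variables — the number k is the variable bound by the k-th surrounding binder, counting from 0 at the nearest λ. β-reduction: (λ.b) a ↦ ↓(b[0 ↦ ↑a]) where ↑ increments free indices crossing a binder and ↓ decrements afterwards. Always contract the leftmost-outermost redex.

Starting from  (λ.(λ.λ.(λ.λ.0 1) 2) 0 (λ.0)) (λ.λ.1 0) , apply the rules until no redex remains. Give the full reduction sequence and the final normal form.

Answer: normal form = λ.0 (λ.λ.1 0)  (in 4 steps)

Reduction:
  start: (λ.(λ.λ.(λ.λ.0 1) 2) 0 (λ.0)) (λ.λ.1 0)
  step 1: (λ.λ.(λ.λ.0 1) (λ.λ.1 0)) (λ.λ.1 0) (λ.0)
  step 2: (λ.(λ.λ.0 1) (λ.λ.1 0)) (λ.0)
  step 3: (λ.λ.0 1) (λ.λ.1 0)
  step 4: λ.0 (λ.λ.1 0)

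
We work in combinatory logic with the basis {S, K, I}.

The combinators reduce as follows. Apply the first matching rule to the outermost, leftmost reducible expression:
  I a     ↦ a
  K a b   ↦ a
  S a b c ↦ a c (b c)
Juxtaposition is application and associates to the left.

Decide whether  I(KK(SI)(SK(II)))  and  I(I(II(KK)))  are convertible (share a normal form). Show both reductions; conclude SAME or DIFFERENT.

Term A:
  start: I(KK(SI)(SK(II)))
  [1] KK(SI)(SK(II))
  [2] K(SK(II))
  [3] K(SKI)

Term B:
  start: I(I(II(KK)))
  [1] I(II(KK))
  [2] II(KK)
  [3] I(KK)
  [4] KK

Answer: DIFFERENT — A ⇓ K(SKI), B ⇓ KK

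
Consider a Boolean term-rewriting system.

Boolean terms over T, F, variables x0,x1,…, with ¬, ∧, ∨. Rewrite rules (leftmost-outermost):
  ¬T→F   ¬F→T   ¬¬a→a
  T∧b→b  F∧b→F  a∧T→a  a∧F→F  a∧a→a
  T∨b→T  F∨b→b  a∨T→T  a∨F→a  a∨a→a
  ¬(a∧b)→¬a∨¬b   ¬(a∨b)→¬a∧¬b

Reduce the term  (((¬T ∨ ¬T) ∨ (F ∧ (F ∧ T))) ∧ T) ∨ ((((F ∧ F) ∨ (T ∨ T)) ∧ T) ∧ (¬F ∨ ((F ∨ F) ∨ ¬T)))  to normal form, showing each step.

  start: (((¬T ∨ ¬T) ∨ (F ∧ (F ∧ T))) ∧ T) ∨ ((((F ∧ F) ∨ (T ∨ T)) ∧ T) ∧ (¬F ∨ ((F ∨ F) ∨ ¬T)))
  →1  ((¬T ∨ ¬T) ∨ (F ∧ (F ∧ T))) ∨ ((((F ∧ F) ∨ (T ∨ T)) ∧ T) ∧ (¬F ∨ ((F ∨ F) ∨ ¬T)))
  →2  (¬T ∨ (F ∧ (F ∧ T))) ∨ ((((F ∧ F) ∨ (T ∨ T)) ∧ T) ∧ (¬F ∨ ((F ∨ F) ∨ ¬T)))
  →3  (F ∨ (F ∧ (F ∧ T))) ∨ ((((F ∧ F) ∨ (T ∨ T)) ∧ T) ∧ (¬F ∨ ((F ∨ F) ∨ ¬T)))
  →4  (F ∧ (F ∧ T)) ∨ ((((F ∧ F) ∨ (T ∨ T)) ∧ T) ∧ (¬F ∨ ((F ∨ F) ∨ ¬T)))
  →5  F ∨ ((((F ∧ F) ∨ (T ∨ T)) ∧ T) ∧ (¬F ∨ ((F ∨ F) ∨ ¬T)))
  →6  (((F ∧ F) ∨ (T ∨ T)) ∧ T) ∧ (¬F ∨ ((F ∨ F) ∨ ¬T))
  →7  ((F ∧ F) ∨ (T ∨ T)) ∧ (¬F ∨ ((F ∨ F) ∨ ¬T))
  →8  (F ∨ (T ∨ T)) ∧ (¬F ∨ ((F ∨ F) ∨ ¬T))
  →9  (T ∨ T) ∧ (¬F ∨ ((F ∨ F) ∨ ¬T))
  →10  T ∧ (¬F ∨ ((F ∨ F) ∨ ¬T))
  →11  ¬F ∨ ((F ∨ F) ∨ ¬T)
  →12  T ∨ ((F ∨ F) ∨ ¬T)
  →13  T

Answer: normal form = T  (in 13 steps)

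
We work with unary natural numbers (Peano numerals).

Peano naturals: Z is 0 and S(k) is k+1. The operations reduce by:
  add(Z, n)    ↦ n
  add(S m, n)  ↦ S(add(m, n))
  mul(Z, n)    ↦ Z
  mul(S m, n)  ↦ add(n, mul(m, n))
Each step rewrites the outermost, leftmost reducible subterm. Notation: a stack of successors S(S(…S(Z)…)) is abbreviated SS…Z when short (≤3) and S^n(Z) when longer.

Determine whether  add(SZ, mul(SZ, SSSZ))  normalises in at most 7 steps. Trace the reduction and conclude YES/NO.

Answer: NO — after 7 steps the term is S(S(S(S(mul(Z, SSSZ))))), not yet normal

Reduction:
  start: add(SZ, mul(SZ, SSSZ))
  →1  S(add(Z, mul(SZ, SSSZ)))
  →2  S(mul(SZ, SSSZ))
  →3  S(add(SSSZ, mul(Z, SSSZ)))
  →4  S(S(add(SSZ, mul(Z, SSSZ))))
  →5  S(S(S(add(SZ, mul(Z, SSSZ)))))
  →6  S(S(S(S(add(Z, mul(Z, SSSZ))))))
  →7  S(S(S(S(mul(Z, SSSZ)))))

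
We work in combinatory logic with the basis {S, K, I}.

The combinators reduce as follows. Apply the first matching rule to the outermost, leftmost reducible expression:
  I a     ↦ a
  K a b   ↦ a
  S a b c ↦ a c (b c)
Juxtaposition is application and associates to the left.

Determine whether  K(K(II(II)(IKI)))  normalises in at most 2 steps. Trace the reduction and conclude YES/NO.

Answer: NO — after 2 steps the term is K(K(II(IKI))), not yet normal

Reduction:
  start: K(K(II(II)(IKI)))
  step 1: K(K(I(II)(IKI)))
  step 2: K(K(II(IKI)))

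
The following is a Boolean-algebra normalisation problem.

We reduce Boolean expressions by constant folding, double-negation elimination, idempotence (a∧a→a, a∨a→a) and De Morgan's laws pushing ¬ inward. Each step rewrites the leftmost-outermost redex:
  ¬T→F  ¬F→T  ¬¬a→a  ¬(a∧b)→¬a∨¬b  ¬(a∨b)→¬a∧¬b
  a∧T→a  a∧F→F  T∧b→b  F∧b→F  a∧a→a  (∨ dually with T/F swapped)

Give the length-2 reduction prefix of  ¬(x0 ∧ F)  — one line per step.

  start: ¬(x0 ∧ F)
  →1  ¬x0 ∨ ¬F
  →2  ¬x0 ∨ T

Answer: after 2 steps: ¬x0 ∨ T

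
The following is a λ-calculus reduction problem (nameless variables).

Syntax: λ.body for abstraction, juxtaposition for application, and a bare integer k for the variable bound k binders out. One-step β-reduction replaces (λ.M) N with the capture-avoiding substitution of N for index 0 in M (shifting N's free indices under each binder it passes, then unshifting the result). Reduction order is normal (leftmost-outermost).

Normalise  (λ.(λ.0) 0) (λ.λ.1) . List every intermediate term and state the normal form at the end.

  start: (λ.(λ.0) 0) (λ.λ.1)
  [1] (λ.0) (λ.λ.1)
  [2] λ.λ.1

Answer: normal form = λ.λ.1  (in 2 steps)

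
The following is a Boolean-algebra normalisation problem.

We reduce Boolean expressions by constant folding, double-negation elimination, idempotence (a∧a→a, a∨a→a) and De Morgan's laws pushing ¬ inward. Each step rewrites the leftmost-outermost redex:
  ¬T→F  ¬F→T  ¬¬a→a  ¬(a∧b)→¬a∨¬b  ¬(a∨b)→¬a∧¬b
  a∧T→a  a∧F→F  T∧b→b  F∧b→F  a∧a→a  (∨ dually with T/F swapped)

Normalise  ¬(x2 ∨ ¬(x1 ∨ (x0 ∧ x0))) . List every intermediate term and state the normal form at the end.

  start: ¬(x2 ∨ ¬(x1 ∨ (x0 ∧ x0)))
  step 1: ¬x2 ∧ ¬¬(x1 ∨ (x0 ∧ x0))
  step 2: ¬x2 ∧ (x1 ∨ (x0 ∧ x0))
  step 3: ¬x2 ∧ (x1 ∨ x0)

Answer: normal form = ¬x2 ∧ (x1 ∨ x0)  (in 3 steps)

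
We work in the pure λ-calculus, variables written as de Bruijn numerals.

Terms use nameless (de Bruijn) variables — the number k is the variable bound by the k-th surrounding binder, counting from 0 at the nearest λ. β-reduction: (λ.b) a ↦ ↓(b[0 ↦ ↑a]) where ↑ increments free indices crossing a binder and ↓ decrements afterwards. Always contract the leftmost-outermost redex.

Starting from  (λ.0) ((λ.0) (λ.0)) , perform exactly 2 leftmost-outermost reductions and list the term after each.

  start: (λ.0) ((λ.0) (λ.0))
  →1  (λ.0) (λ.0)
  →2  λ.0

Answer: after 2 steps: λ.0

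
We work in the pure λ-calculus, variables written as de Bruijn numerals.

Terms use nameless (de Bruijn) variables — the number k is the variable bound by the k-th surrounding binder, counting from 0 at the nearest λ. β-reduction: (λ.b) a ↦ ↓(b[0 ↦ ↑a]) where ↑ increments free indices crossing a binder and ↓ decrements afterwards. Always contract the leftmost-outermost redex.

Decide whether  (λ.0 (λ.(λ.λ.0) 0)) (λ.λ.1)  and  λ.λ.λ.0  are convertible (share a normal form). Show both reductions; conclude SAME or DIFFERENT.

Term A:
  start: (λ.0 (λ.(λ.λ.0) 0)) (λ.λ.1)
  step 1: (λ.λ.1) (λ.(λ.λ.0) 0)
  step 2: λ.λ.(λ.λ.0) 0
  step 3: λ.λ.λ.0

Term B:
  start: λ.λ.λ.0

Answer: SAME — A ⇓ λ.λ.λ.0, B ⇓ λ.λ.λ.0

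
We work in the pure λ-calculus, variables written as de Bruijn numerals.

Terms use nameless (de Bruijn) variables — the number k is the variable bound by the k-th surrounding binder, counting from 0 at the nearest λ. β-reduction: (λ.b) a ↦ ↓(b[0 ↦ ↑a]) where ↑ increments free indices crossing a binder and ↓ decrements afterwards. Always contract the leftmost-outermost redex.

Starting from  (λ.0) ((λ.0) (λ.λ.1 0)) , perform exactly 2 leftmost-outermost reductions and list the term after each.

  start: (λ.0) ((λ.0) (λ.λ.1 0))
  step 1: (λ.0) (λ.λ.1 0)
  step 2: λ.λ.1 0

Answer: after 2 steps: λ.λ.1 0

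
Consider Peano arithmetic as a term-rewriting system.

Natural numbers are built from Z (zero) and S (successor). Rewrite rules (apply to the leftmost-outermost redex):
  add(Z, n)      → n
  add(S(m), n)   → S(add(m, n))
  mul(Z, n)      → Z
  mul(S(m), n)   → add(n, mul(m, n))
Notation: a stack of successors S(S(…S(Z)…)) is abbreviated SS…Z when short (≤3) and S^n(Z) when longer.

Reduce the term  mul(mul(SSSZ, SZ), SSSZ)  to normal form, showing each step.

  start: mul(mul(SSSZ, SZ), SSSZ)
  step 1: mul(add(SZ, mul(SSZ, SZ)), SSSZ)
  step 2: mul(S(add(Z, mul(SSZ, SZ))), SSSZ)
  step 3: add(SSSZ, mul(add(Z, mul(SSZ, SZ)), SSSZ))
  step 4: S(add(SSZ, mul(add(Z, mul(SSZ, SZ)), SSSZ)))
  step 5: S(S(add(SZ, mul(add(Z, mul(SSZ, SZ)), SSSZ))))
  step 6: S(S(S(add(Z, mul(add(Z, mul(SSZ, SZ)), SSSZ)))))
  step 7: S(S(S(mul(add(Z, mul(SSZ, SZ)), SSSZ))))
  step 8: S(S(S(mul(mul(SSZ, SZ), SSSZ))))
  step 9: S(S(S(mul(add(SZ, mul(SZ, SZ)), SSSZ))))
  step 10: S(S(S(mul(S(add(Z, mul(SZ, SZ))), SSSZ))))
  step 11: S(S(S(add(SSSZ, mul(add(Z, mul(SZ, SZ)), SSSZ)))))
  step 12: S(S(S(S(add(SSZ, mul(add(Z, mul(SZ, SZ)), SSSZ))))))
  step 13: S(S(S(S(S(add(SZ, mul(add(Z, mul(SZ, SZ)), SSSZ)))))))
  step 14: S(S(S(S(S(S(add(Z, mul(add(Z, mul(SZ, SZ)), SSSZ))))))))
  step 15: S(S(S(S(S(S(mul(add(Z, mul(SZ, SZ)), SSSZ)))))))
  step 16: S(S(S(S(S(S(mul(mul(SZ, SZ), SSSZ)))))))
  step 17: S(S(S(S(S(S(mul(add(SZ, mul(Z, SZ)), SSSZ)))))))
  step 18: S(S(S(S(S(S(mul(S(add(Z, mul(Z, SZ))), SSSZ)))))))
  step 19: S(S(S(S(S(S(add(SSSZ, mul(add(Z, mul(Z, SZ)), SSSZ))))))))
  step 20: S(S(S(S(S(S(S(add(SSZ, mul(add(Z, mul(Z, SZ)), SSSZ)))))))))
  step 21: S(S(S(S(S(S(S(S(add(SZ, mul(add(Z, mul(Z, SZ)), SSSZ))))))))))
  step 22: S(S(S(S(S(S(S(S(S(add(Z, mul(add(Z, mul(Z, SZ)), SSSZ)))))))))))
  step 23: S(S(S(S(S(S(S(S(S(mul(add(Z, mul(Z, SZ)), SSSZ))))))))))
  step 24: S(S(S(S(S(S(S(S(S(mul(mul(Z, SZ), SSSZ))))))))))
  step 25: S(S(S(S(S(S(S(S(S(mul(Z, SSSZ))))))))))
  step 26: S^9(Z)

Answer: normal form = S^9(Z)  (in 26 steps)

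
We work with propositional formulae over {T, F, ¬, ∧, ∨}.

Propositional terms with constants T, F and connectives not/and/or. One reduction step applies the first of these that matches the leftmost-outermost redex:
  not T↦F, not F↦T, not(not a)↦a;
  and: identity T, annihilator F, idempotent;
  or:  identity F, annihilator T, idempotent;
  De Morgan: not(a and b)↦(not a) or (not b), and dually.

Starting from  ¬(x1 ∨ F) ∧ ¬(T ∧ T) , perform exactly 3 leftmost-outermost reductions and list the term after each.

Answer: after 3 steps: ¬x1 ∧ ¬(T ∧ T)

Reduction:
  start: ¬(x1 ∨ F) ∧ ¬(T ∧ T)
  step 1: (¬x1 ∧ ¬F) ∧ ¬(T ∧ T)
  step 2: (¬x1 ∧ T) ∧ ¬(T ∧ T)
  step 3: ¬x1 ∧ ¬(T ∧ T)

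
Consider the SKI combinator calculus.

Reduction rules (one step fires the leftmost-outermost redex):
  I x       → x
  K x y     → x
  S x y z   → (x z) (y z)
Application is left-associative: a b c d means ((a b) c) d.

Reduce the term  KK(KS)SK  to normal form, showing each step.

  start: KK(KS)SK
  [1] KSK
  [2] S

Answer: normal form = S  (in 2 steps)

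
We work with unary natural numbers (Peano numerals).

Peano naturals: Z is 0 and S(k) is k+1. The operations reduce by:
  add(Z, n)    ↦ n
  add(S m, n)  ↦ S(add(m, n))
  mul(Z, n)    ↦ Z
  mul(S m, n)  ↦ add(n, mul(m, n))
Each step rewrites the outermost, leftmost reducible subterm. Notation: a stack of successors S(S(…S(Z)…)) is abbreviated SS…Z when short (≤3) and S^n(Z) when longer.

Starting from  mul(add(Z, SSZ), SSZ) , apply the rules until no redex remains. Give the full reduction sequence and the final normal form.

Answer: normal form = S^4(Z)  (in 10 steps)

Working:
  start: mul(add(Z, SSZ), SSZ)
  →1  mul(SSZ, SSZ)
  →2  add(SSZ, mul(SZ, SSZ))
  →3  S(add(SZ, mul(SZ, SSZ)))
  →4  S(S(add(Z, mul(SZ, SSZ))))
  →5  S(S(mul(SZ, SSZ)))
  →6  S(S(add(SSZ, mul(Z, SSZ))))
  →7  S(S(S(add(SZ, mul(Z, SSZ)))))
  →8  S(S(S(S(add(Z, mul(Z, SSZ))))))
  →9  S(S(S(S(mul(Z, SSZ)))))
  →10  S^4(Z)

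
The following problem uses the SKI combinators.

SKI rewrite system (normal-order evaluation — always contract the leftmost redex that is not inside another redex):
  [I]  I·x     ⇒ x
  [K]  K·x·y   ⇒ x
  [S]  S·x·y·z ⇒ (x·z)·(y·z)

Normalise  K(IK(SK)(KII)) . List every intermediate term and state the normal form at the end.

Answer: normal form = K(SK)  (in 2 steps)

Working:
  start: K(IK(SK)(KII))
  step 1: K(K(SK)(KII))
  step 2: K(SK)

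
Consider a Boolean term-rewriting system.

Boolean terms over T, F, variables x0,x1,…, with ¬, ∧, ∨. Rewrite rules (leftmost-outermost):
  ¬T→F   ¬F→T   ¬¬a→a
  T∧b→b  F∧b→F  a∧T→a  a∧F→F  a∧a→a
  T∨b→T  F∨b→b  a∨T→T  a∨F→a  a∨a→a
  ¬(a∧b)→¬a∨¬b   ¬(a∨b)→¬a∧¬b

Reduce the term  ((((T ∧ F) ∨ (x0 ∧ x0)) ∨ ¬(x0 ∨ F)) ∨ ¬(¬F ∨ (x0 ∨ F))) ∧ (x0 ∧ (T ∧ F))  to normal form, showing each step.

  start: ((((T ∧ F) ∨ (x0 ∧ x0)) ∨ ¬(x0 ∨ F)) ∨ ¬(¬F ∨ (x0 ∨ F))) ∧ (x0 ∧ (T ∧ F))
  step 1: (((F ∨ (x0 ∧ x0)) ∨ ¬(x0 ∨ F)) ∨ ¬(¬F ∨ (x0 ∨ F))) ∧ (x0 ∧ (T ∧ F))
  step 2: (((x0 ∧ x0) ∨ ¬(x0 ∨ F)) ∨ ¬(¬F ∨ (x0 ∨ F))) ∧ (x0 ∧ (T ∧ F))
  step 3: ((x0 ∨ ¬(x0 ∨ F)) ∨ ¬(¬F ∨ (x0 ∨ F))) ∧ (x0 ∧ (T ∧ F))
  step 4: ((x0 ∨ (¬x0 ∧ ¬F)) ∨ ¬(¬F ∨ (x0 ∨ F))) ∧ (x0 ∧ (T ∧ F))
  step 5: ((x0 ∨ (¬x0 ∧ T)) ∨ ¬(¬F ∨ (x0 ∨ F))) ∧ (x0 ∧ (T ∧ F))
  step 6: ((x0 ∨ ¬x0) ∨ ¬(¬F ∨ (x0 ∨ F))) ∧ (x0 ∧ (T ∧ F))
  step 7: ((x0 ∨ ¬x0) ∨ (¬¬F ∧ ¬(x0 ∨ F))) ∧ (x0 ∧ (T ∧ F))
  step 8: ((x0 ∨ ¬x0) ∨ (F ∧ ¬(x0 ∨ F))) ∧ (x0 ∧ (T ∧ F))
  step 9: ((x0 ∨ ¬x0) ∨ F) ∧ (x0 ∧ (T ∧ F))
  step 10: (x0 ∨ ¬x0) ∧ (x0 ∧ (T ∧ F))
  step 11: (x0 ∨ ¬x0) ∧ (x0 ∧ F)
  step 12: (x0 ∨ ¬x0) ∧ F
  step 13: F

Answer: normal form = F  (in 13 steps)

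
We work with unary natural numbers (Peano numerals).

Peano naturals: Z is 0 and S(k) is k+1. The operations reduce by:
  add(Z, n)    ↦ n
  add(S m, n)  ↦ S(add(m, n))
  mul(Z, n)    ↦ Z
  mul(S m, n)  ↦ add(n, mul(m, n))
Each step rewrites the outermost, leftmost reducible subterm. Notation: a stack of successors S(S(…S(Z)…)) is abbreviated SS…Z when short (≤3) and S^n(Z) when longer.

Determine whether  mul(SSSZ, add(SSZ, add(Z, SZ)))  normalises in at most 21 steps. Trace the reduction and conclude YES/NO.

Answer: NO — after 21 steps the term is S(S(S(S(S(S(S(add(add(SZ, add(Z, SZ)), mul(Z, add(SSZ, add(Z, SZ))))))))))), not yet normal

Derivation:
  start: mul(SSSZ, add(SSZ, add(Z, SZ)))
  →1  add(add(SSZ, add(Z, SZ)), mul(SSZ, add(SSZ, add(Z, SZ))))
  →2  add(S(add(SZ, add(Z, SZ))), mul(SSZ, add(SSZ, add(Z, SZ))))
  →3  S(add(add(SZ, add(Z, SZ)), mul(SSZ, add(SSZ, add(Z, SZ)))))
  →4  S(add(S(add(Z, add(Z, SZ))), mul(SSZ, add(SSZ, add(Z, SZ)))))
  →5  S(S(add(add(Z, add(Z, SZ)), mul(SSZ, add(SSZ, add(Z, SZ))))))
  →6  S(S(add(add(Z, SZ), mul(SSZ, add(SSZ, add(Z, SZ))))))
  →7  S(S(add(SZ, mul(SSZ, add(SSZ, add(Z, SZ))))))
  →8  S(S(S(add(Z, mul(SSZ, add(SSZ, add(Z, SZ)))))))
  →9  S(S(S(mul(SSZ, add(SSZ, add(Z, SZ))))))
  →10  S(S(S(add(add(SSZ, add(Z, SZ)), mul(SZ, add(SSZ, add(Z, SZ)))))))
  →11  S(S(S(add(S(add(SZ, add(Z, SZ))), mul(SZ, add(SSZ, add(Z, SZ)))))))
  →12  S(S(S(S(add(add(SZ, add(Z, SZ)), mul(SZ, add(SSZ, add(Z, SZ))))))))
  →13  S(S(S(S(add(S(add(Z, add(Z, SZ))), mul(SZ, add(SSZ, add(Z, SZ))))))))
  →14  S(S(S(S(S(add(add(Z, add(Z, SZ)), mul(SZ, add(SSZ, add(Z, SZ)))))))))
  →15  S(S(S(S(S(add(add(Z, SZ), mul(SZ, add(SSZ, add(Z, SZ)))))))))
  →16  S(S(S(S(S(add(SZ, mul(SZ, add(SSZ, add(Z, SZ)))))))))
  →17  S(S(S(S(S(S(add(Z, mul(SZ, add(SSZ, add(Z, SZ))))))))))
  →18  S(S(S(S(S(S(mul(SZ, add(SSZ, add(Z, SZ)))))))))
  →19  S(S(S(S(S(S(add(add(SSZ, add(Z, SZ)), mul(Z, add(SSZ, add(Z, SZ))))))))))
  →20  S(S(S(S(S(S(add(S(add(SZ, add(Z, SZ))), mul(Z, add(SSZ, add(Z, SZ))))))))))
  →21  S(S(S(S(S(S(S(add(add(SZ, add(Z, SZ)), mul(Z, add(SSZ, add(Z, SZ)))))))))))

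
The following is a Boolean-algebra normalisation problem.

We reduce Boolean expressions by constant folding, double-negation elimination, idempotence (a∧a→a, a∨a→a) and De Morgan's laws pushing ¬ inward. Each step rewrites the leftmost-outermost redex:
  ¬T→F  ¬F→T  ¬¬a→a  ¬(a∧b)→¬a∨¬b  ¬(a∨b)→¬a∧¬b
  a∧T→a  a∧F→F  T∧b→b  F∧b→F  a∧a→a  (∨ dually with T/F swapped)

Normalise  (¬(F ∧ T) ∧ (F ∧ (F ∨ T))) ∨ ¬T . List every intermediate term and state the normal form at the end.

  start: (¬(F ∧ T) ∧ (F ∧ (F ∨ T))) ∨ ¬T
  →1  ((¬F ∨ ¬T) ∧ (F ∧ (F ∨ T))) ∨ ¬T
  →2  ((T ∨ ¬T) ∧ (F ∧ (F ∨ T))) ∨ ¬T
  →3  (T ∧ (F ∧ (F ∨ T))) ∨ ¬T
  →4  (F ∧ (F ∨ T)) ∨ ¬T
  →5  F ∨ ¬T
  →6  ¬T
  →7  F

Answer: normal form = F  (in 7 steps)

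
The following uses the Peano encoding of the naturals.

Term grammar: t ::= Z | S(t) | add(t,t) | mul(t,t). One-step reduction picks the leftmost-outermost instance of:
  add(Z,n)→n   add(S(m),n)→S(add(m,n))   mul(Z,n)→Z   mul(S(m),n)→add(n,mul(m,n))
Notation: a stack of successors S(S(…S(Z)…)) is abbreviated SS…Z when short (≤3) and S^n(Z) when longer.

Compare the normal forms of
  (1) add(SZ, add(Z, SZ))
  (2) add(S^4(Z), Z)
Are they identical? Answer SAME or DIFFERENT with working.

Term A:
  start: add(SZ, add(Z, SZ))
  step 1: S(add(Z, add(Z, SZ)))
  step 2: S(add(Z, SZ))
  step 3: SSZ

Term B:
  start: add(S^4(Z), Z)
  step 1: S(add(SSSZ, Z))
  step 2: S(S(add(SSZ, Z)))
  step 3: S(S(S(add(SZ, Z))))
  step 4: S(S(S(S(add(Z, Z)))))
  step 5: S^4(Z)

Answer: DIFFERENT — A ⇓ SSZ, B ⇓ S^4(Z)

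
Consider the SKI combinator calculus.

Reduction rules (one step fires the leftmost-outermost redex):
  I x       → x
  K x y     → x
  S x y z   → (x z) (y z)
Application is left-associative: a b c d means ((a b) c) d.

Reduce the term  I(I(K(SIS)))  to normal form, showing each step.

  start: I(I(K(SIS)))
  →1  I(K(SIS))
  →2  K(SIS)

Answer: normal form = K(SIS)  (in 2 steps)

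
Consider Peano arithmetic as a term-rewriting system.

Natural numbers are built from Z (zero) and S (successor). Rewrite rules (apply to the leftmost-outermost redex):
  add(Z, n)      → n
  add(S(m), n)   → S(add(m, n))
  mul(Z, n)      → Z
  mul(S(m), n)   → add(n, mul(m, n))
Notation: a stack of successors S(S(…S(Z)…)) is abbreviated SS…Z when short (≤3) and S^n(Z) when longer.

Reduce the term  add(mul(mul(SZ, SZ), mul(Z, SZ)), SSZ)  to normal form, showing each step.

Answer: normal form = SSZ  (in 9 steps)

Working:
  start: add(mul(mul(SZ, SZ), mul(Z, SZ)), SSZ)
  step 1: add(mul(add(SZ, mul(Z, SZ)), mul(Z, SZ)), SSZ)
  step 2: add(mul(S(add(Z, mul(Z, SZ))), mul(Z, SZ)), SSZ)
  step 3: add(add(mul(Z, SZ), mul(add(Z, mul(Z, SZ)), mul(Z, SZ))), SSZ)
  step 4: add(add(Z, mul(add(Z, mul(Z, SZ)), mul(Z, SZ))), SSZ)
  step 5: add(mul(add(Z, mul(Z, SZ)), mul(Z, SZ)), SSZ)
  step 6: add(mul(mul(Z, SZ), mul(Z, SZ)), SSZ)
  step 7: add(mul(Z, mul(Z, SZ)), SSZ)
  step 8: add(Z, SSZ)
  step 9: SSZ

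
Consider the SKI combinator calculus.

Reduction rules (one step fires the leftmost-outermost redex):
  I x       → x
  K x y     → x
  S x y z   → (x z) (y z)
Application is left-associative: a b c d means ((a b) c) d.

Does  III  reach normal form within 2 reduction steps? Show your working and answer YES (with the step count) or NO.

  start: III
  →1  II
  →2  I

Answer: YES — reaches normal form I in 2 ≤ 2 steps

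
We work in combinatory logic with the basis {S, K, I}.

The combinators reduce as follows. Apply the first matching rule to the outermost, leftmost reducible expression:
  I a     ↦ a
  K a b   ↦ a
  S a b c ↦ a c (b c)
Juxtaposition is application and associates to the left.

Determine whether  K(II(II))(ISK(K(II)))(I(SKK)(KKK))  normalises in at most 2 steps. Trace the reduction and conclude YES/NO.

Answer: NO — after 2 steps the term is I(II)(I(SKK)(KKK)), not yet normal

Derivation:
  start: K(II(II))(ISK(K(II)))(I(SKK)(KKK))
  →1  II(II)(I(SKK)(KKK))
  →2  I(II)(I(SKK)(KKK))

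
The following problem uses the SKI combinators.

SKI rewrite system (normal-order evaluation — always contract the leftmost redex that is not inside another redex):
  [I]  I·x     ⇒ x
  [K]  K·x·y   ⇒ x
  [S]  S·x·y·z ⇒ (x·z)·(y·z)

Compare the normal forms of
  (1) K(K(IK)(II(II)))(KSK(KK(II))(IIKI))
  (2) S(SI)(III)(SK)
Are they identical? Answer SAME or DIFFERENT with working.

Term A:
  start: K(K(IK)(II(II)))(KSK(KK(II))(IIKI))
  →1  K(IK)(II(II))
  →2  IK
  →3  K

Term B:
  start: S(SI)(III)(SK)
  →1  SI(SK)(III(SK))
  →2  I(III(SK))(SK(III(SK)))
  →3  III(SK)(SK(III(SK)))
  →4  II(SK)(SK(III(SK)))
  →5  I(SK)(SK(III(SK)))
  →6  SK(SK(III(SK)))
  →7  SK(SK(II(SK)))
  →8  SK(SK(I(SK)))
  →9  SK(SK(SK))

Answer: DIFFERENT — A ⇓ K, B ⇓ SK(SK(SK))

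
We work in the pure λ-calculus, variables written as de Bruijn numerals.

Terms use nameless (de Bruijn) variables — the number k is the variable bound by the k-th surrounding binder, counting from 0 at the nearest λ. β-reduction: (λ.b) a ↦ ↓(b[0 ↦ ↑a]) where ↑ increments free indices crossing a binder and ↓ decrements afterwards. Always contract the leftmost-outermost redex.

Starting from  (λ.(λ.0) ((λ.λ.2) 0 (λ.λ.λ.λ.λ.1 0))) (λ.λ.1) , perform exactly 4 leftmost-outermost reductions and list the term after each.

Answer: after 4 steps: λ.λ.1

Reduction:
  start: (λ.(λ.0) ((λ.λ.2) 0 (λ.λ.λ.λ.λ.1 0))) (λ.λ.1)
  step 1: (λ.0) ((λ.λ.λ.λ.1) (λ.λ.1) (λ.λ.λ.λ.λ.1 0))
  step 2: (λ.λ.λ.λ.1) (λ.λ.1) (λ.λ.λ.λ.λ.1 0)
  step 3: (λ.λ.λ.1) (λ.λ.λ.λ.λ.1 0)
  step 4: λ.λ.1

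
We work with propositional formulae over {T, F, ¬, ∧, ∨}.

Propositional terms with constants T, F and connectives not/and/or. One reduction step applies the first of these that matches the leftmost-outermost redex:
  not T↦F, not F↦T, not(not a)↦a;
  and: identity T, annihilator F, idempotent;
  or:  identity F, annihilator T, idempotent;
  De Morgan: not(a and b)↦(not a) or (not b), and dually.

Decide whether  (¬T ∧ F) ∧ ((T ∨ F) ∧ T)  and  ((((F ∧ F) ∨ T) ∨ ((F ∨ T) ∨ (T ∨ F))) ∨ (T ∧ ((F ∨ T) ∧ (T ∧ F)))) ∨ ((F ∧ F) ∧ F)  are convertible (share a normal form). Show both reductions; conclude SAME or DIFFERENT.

Term A:
  start: (¬T ∧ F) ∧ ((T ∨ F) ∧ T)
  →1  F ∧ ((T ∨ F) ∧ T)
  →2  F

Term B:
  start: ((((F ∧ F) ∨ T) ∨ ((F ∨ T) ∨ (T ∨ F))) ∨ (T ∧ ((F ∨ T) ∧ (T ∧ F)))) ∨ ((F ∧ F) ∧ F)
  →1  ((T ∨ ((F ∨ T) ∨ (T ∨ F))) ∨ (T ∧ ((F ∨ T) ∧ (T ∧ F)))) ∨ ((F ∧ F) ∧ F)
  →2  (T ∨ (T ∧ ((F ∨ T) ∧ (T ∧ F)))) ∨ ((F ∧ F) ∧ F)
  →3  T ∨ ((F ∧ F) ∧ F)
  →4  T

Answer: DIFFERENT — A ⇓ F, B ⇓ T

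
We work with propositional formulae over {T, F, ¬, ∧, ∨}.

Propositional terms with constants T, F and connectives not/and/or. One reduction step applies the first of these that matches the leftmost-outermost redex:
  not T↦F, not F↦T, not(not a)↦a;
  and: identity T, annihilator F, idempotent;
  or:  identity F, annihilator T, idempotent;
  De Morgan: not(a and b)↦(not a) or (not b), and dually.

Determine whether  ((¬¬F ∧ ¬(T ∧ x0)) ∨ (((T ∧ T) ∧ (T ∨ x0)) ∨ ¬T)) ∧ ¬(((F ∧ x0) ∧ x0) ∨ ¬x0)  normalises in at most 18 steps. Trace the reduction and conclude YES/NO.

Answer: YES — reaches normal form x0 in 16 ≤ 18 steps

Working:
  start: ((¬¬F ∧ ¬(T ∧ x0)) ∨ (((T ∧ T) ∧ (T ∨ x0)) ∨ ¬T)) ∧ ¬(((F ∧ x0) ∧ x0) ∨ ¬x0)
  step 1: ((F ∧ ¬(T ∧ x0)) ∨ (((T ∧ T) ∧ (T ∨ x0)) ∨ ¬T)) ∧ ¬(((F ∧ x0) ∧ x0) ∨ ¬x0)
  step 2: (F ∨ (((T ∧ T) ∧ (T ∨ x0)) ∨ ¬T)) ∧ ¬(((F ∧ x0) ∧ x0) ∨ ¬x0)
  step 3: (((T ∧ T) ∧ (T ∨ x0)) ∨ ¬T) ∧ ¬(((F ∧ x0) ∧ x0) ∨ ¬x0)
  step 4: ((T ∧ (T ∨ x0)) ∨ ¬T) ∧ ¬(((F ∧ x0) ∧ x0) ∨ ¬x0)
  step 5: ((T ∨ x0) ∨ ¬T) ∧ ¬(((F ∧ x0) ∧ x0) ∨ ¬x0)
  step 6: (T ∨ ¬T) ∧ ¬(((F ∧ x0) ∧ x0) ∨ ¬x0)
  step 7: T ∧ ¬(((F ∧ x0) ∧ x0) ∨ ¬x0)
  step 8: ¬(((F ∧ x0) ∧ x0) ∨ ¬x0)
  step 9: ¬((F ∧ x0) ∧ x0) ∧ ¬¬x0
  step 10: (¬(F ∧ x0) ∨ ¬x0) ∧ ¬¬x0
  step 11: ((¬F ∨ ¬x0) ∨ ¬x0) ∧ ¬¬x0
  step 12: ((T ∨ ¬x0) ∨ ¬x0) ∧ ¬¬x0
  step 13: (T ∨ ¬x0) ∧ ¬¬x0
  step 14: T ∧ ¬¬x0
  step 15: ¬¬x0
  step 16: x0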